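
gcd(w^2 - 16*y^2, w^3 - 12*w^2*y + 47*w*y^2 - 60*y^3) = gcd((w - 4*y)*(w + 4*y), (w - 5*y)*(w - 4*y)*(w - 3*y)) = -w + 4*y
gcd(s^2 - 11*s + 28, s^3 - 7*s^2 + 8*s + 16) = s - 4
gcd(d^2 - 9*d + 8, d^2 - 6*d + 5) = d - 1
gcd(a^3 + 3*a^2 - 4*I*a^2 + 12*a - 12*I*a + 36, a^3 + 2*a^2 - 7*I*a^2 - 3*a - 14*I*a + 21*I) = a + 3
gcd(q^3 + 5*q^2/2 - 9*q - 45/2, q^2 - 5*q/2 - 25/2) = q + 5/2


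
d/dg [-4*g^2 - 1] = -8*g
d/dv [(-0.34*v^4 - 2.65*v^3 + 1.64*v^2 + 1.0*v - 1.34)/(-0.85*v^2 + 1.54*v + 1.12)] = (0.578*v^5 + 0.681699999999999*v^4 - 9.6852*v^3 - 5.5284*v^2 + 1.3956*v + 3.1836)/(0.7225*v^4 - 2.618*v^3 + 0.4676*v^2 + 3.4496*v + 1.2544)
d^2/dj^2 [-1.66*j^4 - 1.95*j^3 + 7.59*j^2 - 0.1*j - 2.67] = -19.92*j^2 - 11.7*j + 15.18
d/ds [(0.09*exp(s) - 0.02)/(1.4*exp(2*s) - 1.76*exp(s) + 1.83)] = (-0.126*exp(2*s) + 0.056*exp(s) + 0.1295)*exp(s)/(1.96*exp(4*s) - 4.928*exp(3*s) + 8.2216*exp(2*s) - 6.4416*exp(s) + 3.3489)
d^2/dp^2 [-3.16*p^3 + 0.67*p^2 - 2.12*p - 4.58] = 1.34 - 18.96*p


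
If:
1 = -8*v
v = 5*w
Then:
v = -1/8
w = -1/40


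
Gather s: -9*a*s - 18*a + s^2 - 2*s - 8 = -18*a + s^2 + s*(-9*a - 2) - 8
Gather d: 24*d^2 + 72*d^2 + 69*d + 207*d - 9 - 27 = 96*d^2 + 276*d - 36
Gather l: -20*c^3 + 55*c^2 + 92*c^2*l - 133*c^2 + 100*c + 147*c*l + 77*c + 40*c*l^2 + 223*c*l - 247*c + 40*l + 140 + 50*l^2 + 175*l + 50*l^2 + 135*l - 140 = -20*c^3 - 78*c^2 - 70*c + l^2*(40*c + 100) + l*(92*c^2 + 370*c + 350)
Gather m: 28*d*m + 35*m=m*(28*d + 35)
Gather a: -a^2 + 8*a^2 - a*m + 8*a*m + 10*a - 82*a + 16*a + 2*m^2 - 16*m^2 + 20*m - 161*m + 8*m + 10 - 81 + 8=7*a^2 + a*(7*m - 56) - 14*m^2 - 133*m - 63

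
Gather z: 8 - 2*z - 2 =6 - 2*z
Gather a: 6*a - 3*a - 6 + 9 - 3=3*a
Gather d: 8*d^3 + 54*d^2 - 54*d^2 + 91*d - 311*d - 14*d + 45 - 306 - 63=8*d^3 - 234*d - 324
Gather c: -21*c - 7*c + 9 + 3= 12 - 28*c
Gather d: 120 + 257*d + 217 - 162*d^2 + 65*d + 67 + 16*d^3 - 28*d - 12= 16*d^3 - 162*d^2 + 294*d + 392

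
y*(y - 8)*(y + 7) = y^3 - y^2 - 56*y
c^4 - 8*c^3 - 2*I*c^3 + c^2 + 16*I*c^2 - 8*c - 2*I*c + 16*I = (c - 8)*(c - 2*I)*(c - I)*(c + I)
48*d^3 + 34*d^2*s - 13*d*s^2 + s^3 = (-8*d + s)*(-6*d + s)*(d + s)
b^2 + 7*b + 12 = (b + 3)*(b + 4)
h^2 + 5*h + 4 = (h + 1)*(h + 4)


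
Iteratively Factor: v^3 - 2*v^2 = (v)*(v^2 - 2*v) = v*(v - 2)*(v)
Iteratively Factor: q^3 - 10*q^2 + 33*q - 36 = (q - 3)*(q^2 - 7*q + 12) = (q - 3)^2*(q - 4)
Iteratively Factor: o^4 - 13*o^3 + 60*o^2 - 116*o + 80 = (o - 5)*(o^3 - 8*o^2 + 20*o - 16) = (o - 5)*(o - 4)*(o^2 - 4*o + 4) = (o - 5)*(o - 4)*(o - 2)*(o - 2)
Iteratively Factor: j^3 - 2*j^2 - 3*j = (j - 3)*(j^2 + j) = j*(j - 3)*(j + 1)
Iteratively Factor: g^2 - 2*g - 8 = (g + 2)*(g - 4)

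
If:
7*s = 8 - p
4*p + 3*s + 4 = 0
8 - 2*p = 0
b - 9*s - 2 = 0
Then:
No Solution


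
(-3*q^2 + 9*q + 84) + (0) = -3*q^2 + 9*q + 84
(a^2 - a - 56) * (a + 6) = a^3 + 5*a^2 - 62*a - 336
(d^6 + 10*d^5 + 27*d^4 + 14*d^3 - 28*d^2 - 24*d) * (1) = d^6 + 10*d^5 + 27*d^4 + 14*d^3 - 28*d^2 - 24*d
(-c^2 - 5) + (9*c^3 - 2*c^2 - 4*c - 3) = 9*c^3 - 3*c^2 - 4*c - 8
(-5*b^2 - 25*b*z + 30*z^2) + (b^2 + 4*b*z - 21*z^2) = -4*b^2 - 21*b*z + 9*z^2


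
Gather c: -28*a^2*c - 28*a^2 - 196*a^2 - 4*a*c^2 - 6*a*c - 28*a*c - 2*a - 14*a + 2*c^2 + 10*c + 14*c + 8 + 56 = -224*a^2 - 16*a + c^2*(2 - 4*a) + c*(-28*a^2 - 34*a + 24) + 64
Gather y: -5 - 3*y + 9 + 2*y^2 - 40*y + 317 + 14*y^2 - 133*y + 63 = 16*y^2 - 176*y + 384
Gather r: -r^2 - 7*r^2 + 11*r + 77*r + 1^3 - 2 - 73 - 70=-8*r^2 + 88*r - 144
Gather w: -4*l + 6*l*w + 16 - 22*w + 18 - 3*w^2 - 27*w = -4*l - 3*w^2 + w*(6*l - 49) + 34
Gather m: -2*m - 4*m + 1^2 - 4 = -6*m - 3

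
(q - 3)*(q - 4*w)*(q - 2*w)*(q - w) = q^4 - 7*q^3*w - 3*q^3 + 14*q^2*w^2 + 21*q^2*w - 8*q*w^3 - 42*q*w^2 + 24*w^3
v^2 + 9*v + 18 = (v + 3)*(v + 6)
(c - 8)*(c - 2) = c^2 - 10*c + 16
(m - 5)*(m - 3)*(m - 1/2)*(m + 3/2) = m^4 - 7*m^3 + 25*m^2/4 + 21*m - 45/4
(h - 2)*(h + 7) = h^2 + 5*h - 14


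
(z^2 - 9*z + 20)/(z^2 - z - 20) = (z - 4)/(z + 4)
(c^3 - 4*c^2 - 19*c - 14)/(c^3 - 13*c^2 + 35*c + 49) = (c + 2)/(c - 7)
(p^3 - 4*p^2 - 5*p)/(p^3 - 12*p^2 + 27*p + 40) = p/(p - 8)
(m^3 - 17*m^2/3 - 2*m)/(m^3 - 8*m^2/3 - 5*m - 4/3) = m*(m - 6)/(m^2 - 3*m - 4)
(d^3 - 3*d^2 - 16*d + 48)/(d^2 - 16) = d - 3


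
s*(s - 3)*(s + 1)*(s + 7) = s^4 + 5*s^3 - 17*s^2 - 21*s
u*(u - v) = u^2 - u*v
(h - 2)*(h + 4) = h^2 + 2*h - 8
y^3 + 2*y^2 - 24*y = y*(y - 4)*(y + 6)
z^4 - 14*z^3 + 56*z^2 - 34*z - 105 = (z - 7)*(z - 5)*(z - 3)*(z + 1)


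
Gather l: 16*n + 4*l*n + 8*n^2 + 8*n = 4*l*n + 8*n^2 + 24*n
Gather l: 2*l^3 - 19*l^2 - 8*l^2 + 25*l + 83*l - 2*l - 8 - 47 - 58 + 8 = 2*l^3 - 27*l^2 + 106*l - 105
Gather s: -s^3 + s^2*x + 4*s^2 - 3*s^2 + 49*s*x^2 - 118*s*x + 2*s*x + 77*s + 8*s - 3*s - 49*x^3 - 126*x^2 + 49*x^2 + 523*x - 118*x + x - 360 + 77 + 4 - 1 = -s^3 + s^2*(x + 1) + s*(49*x^2 - 116*x + 82) - 49*x^3 - 77*x^2 + 406*x - 280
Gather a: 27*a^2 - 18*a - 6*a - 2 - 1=27*a^2 - 24*a - 3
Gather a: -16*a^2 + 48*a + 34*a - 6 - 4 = -16*a^2 + 82*a - 10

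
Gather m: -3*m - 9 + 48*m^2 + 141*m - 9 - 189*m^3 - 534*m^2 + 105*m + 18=-189*m^3 - 486*m^2 + 243*m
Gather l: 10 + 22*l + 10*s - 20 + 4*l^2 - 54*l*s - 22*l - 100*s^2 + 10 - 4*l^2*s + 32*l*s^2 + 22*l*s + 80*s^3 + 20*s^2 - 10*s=l^2*(4 - 4*s) + l*(32*s^2 - 32*s) + 80*s^3 - 80*s^2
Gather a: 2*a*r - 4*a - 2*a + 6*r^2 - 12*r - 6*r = a*(2*r - 6) + 6*r^2 - 18*r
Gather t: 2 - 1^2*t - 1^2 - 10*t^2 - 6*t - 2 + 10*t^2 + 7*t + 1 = 0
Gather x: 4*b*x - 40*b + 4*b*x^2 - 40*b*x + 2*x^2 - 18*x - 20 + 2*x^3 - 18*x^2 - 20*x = -40*b + 2*x^3 + x^2*(4*b - 16) + x*(-36*b - 38) - 20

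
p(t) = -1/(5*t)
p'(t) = 1/(5*t^2)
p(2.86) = -0.07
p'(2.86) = 0.02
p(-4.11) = 0.05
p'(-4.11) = 0.01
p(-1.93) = 0.10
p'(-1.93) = 0.05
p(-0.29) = 0.69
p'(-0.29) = 2.38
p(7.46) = -0.03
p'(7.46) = 0.00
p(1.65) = -0.12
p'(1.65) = 0.07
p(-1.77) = 0.11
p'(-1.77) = 0.06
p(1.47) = -0.14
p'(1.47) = 0.09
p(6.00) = -0.03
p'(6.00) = 0.01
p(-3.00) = 0.07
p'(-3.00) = 0.02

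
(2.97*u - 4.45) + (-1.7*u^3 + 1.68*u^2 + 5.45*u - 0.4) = -1.7*u^3 + 1.68*u^2 + 8.42*u - 4.85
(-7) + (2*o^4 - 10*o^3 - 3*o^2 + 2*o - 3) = 2*o^4 - 10*o^3 - 3*o^2 + 2*o - 10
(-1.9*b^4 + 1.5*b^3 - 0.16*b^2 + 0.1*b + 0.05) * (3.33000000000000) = -6.327*b^4 + 4.995*b^3 - 0.5328*b^2 + 0.333*b + 0.1665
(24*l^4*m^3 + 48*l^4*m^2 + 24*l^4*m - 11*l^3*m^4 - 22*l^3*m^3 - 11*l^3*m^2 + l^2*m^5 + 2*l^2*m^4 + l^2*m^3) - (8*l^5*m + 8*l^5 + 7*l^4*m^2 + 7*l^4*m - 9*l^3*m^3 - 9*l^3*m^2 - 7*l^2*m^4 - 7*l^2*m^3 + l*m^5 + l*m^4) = -8*l^5*m - 8*l^5 + 24*l^4*m^3 + 41*l^4*m^2 + 17*l^4*m - 11*l^3*m^4 - 13*l^3*m^3 - 2*l^3*m^2 + l^2*m^5 + 9*l^2*m^4 + 8*l^2*m^3 - l*m^5 - l*m^4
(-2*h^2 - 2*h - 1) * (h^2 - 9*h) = -2*h^4 + 16*h^3 + 17*h^2 + 9*h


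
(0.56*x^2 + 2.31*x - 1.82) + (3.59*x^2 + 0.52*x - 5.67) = 4.15*x^2 + 2.83*x - 7.49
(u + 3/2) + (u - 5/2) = 2*u - 1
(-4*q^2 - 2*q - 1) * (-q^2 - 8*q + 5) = 4*q^4 + 34*q^3 - 3*q^2 - 2*q - 5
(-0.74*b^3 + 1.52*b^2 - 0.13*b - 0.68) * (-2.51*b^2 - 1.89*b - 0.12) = 1.8574*b^5 - 2.4166*b^4 - 2.4577*b^3 + 1.7701*b^2 + 1.3008*b + 0.0816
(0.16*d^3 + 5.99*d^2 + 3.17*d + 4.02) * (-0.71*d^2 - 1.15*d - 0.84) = -0.1136*d^5 - 4.4369*d^4 - 9.2736*d^3 - 11.5313*d^2 - 7.2858*d - 3.3768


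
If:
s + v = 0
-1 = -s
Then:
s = 1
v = -1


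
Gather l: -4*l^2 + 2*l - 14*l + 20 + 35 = -4*l^2 - 12*l + 55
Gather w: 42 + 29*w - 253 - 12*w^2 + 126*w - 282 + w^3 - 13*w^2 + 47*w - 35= w^3 - 25*w^2 + 202*w - 528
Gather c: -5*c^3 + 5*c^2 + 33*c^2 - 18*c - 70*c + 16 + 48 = -5*c^3 + 38*c^2 - 88*c + 64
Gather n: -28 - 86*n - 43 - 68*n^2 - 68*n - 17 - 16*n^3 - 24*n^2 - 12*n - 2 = -16*n^3 - 92*n^2 - 166*n - 90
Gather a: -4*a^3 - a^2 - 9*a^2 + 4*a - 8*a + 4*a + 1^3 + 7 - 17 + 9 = -4*a^3 - 10*a^2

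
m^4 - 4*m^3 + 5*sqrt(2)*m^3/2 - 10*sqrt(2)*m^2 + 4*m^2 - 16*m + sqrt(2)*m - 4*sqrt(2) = (m - 4)*(m + sqrt(2)/2)*(m + sqrt(2))^2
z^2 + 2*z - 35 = (z - 5)*(z + 7)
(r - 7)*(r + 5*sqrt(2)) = r^2 - 7*r + 5*sqrt(2)*r - 35*sqrt(2)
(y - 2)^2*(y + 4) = y^3 - 12*y + 16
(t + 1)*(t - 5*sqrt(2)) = t^2 - 5*sqrt(2)*t + t - 5*sqrt(2)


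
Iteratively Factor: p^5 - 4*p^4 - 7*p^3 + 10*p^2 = (p + 2)*(p^4 - 6*p^3 + 5*p^2) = (p - 5)*(p + 2)*(p^3 - p^2) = p*(p - 5)*(p + 2)*(p^2 - p) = p^2*(p - 5)*(p + 2)*(p - 1)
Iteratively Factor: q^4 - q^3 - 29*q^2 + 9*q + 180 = (q - 3)*(q^3 + 2*q^2 - 23*q - 60) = (q - 3)*(q + 3)*(q^2 - q - 20) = (q - 3)*(q + 3)*(q + 4)*(q - 5)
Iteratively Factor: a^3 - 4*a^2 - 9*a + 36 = (a + 3)*(a^2 - 7*a + 12) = (a - 4)*(a + 3)*(a - 3)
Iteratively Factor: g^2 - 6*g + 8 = (g - 2)*(g - 4)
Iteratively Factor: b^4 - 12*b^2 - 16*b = (b + 2)*(b^3 - 2*b^2 - 8*b) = (b - 4)*(b + 2)*(b^2 + 2*b) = b*(b - 4)*(b + 2)*(b + 2)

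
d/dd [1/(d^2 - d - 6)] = (1 - 2*d)/(-d^2 + d + 6)^2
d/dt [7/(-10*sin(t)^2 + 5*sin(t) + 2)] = 35*(4*sin(t) - 1)*cos(t)/(-10*sin(t)^2 + 5*sin(t) + 2)^2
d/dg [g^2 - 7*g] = 2*g - 7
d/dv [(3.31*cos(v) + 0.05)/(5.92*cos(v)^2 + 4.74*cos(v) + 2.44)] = (19.5952*cos(v)^2 + 0.592000000000001*cos(v) - 7.8394)*sin(v)/(35.0464*cos(v)^4 + 56.1216*cos(v)^3 + 51.3572*cos(v)^2 + 23.1312*cos(v) + 5.9536)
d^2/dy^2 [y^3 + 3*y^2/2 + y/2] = 6*y + 3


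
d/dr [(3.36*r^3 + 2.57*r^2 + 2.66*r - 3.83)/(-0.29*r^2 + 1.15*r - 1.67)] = (-0.9744*r^4 + 7.728*r^3 - 13.1067*r^2 - 10.8052*r - 0.0377000000000001)/(0.0841*r^4 - 0.667*r^3 + 2.2911*r^2 - 3.841*r + 2.7889)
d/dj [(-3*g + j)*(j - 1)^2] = (j - 1)*(-6*g + 3*j - 1)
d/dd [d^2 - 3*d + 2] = 2*d - 3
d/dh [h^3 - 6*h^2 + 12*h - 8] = 3*h^2 - 12*h + 12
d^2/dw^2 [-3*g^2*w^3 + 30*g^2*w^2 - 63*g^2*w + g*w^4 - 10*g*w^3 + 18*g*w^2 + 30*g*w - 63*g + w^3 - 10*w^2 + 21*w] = -18*g^2*w + 60*g^2 + 12*g*w^2 - 60*g*w + 36*g + 6*w - 20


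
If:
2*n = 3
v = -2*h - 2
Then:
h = -v/2 - 1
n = 3/2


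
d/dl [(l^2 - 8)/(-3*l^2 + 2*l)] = 2*(l^2 - 24*l + 8)/(l^2*(9*l^2 - 12*l + 4))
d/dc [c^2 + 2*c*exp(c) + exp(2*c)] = 2*c*exp(c) + 2*c + 2*exp(2*c) + 2*exp(c)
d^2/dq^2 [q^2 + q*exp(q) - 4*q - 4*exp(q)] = q*exp(q) - 2*exp(q) + 2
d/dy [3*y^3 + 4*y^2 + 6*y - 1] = 9*y^2 + 8*y + 6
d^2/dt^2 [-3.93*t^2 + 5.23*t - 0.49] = -7.86000000000000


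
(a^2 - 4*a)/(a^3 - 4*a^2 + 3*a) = (a - 4)/(a^2 - 4*a + 3)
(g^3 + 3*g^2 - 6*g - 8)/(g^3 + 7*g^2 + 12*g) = (g^2 - g - 2)/(g*(g + 3))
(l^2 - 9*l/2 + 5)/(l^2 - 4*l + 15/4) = 2*(l - 2)/(2*l - 3)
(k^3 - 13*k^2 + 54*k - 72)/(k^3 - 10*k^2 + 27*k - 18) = (k - 4)/(k - 1)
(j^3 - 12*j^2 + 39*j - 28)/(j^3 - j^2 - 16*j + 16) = (j - 7)/(j + 4)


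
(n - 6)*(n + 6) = n^2 - 36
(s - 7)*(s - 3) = s^2 - 10*s + 21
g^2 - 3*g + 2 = (g - 2)*(g - 1)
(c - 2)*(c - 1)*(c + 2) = c^3 - c^2 - 4*c + 4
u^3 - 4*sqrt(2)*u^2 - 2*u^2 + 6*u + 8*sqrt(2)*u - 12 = (u - 2)*(u - 3*sqrt(2))*(u - sqrt(2))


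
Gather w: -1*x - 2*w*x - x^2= -2*w*x - x^2 - x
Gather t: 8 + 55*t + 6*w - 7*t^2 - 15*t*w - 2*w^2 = -7*t^2 + t*(55 - 15*w) - 2*w^2 + 6*w + 8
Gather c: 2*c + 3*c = 5*c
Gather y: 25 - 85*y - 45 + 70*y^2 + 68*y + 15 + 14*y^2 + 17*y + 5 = 84*y^2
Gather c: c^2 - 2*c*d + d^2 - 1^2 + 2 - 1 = c^2 - 2*c*d + d^2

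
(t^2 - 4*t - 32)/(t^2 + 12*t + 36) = (t^2 - 4*t - 32)/(t^2 + 12*t + 36)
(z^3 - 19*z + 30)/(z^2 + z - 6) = (z^2 + 2*z - 15)/(z + 3)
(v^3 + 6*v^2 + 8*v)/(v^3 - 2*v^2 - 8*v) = (v + 4)/(v - 4)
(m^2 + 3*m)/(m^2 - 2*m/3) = 3*(m + 3)/(3*m - 2)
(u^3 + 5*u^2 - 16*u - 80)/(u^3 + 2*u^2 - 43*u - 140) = (u - 4)/(u - 7)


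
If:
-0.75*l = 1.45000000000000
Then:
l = -1.93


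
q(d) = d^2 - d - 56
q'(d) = 2*d - 1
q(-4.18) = -34.35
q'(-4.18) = -9.36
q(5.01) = -35.91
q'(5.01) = 9.02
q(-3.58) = -39.60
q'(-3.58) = -8.16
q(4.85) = -37.33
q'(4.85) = 8.70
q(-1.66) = -51.58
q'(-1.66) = -4.32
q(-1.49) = -52.29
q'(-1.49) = -3.98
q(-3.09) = -43.36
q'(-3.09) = -7.18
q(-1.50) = -52.25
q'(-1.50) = -4.00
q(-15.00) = 184.00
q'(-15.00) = -31.00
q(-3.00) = -44.00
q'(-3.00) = -7.00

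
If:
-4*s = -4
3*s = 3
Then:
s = 1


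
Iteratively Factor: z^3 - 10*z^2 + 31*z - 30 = (z - 5)*(z^2 - 5*z + 6) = (z - 5)*(z - 3)*(z - 2)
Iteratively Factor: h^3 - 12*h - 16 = (h + 2)*(h^2 - 2*h - 8) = (h + 2)^2*(h - 4)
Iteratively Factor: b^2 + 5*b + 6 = (b + 3)*(b + 2)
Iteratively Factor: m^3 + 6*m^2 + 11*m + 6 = (m + 2)*(m^2 + 4*m + 3) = (m + 2)*(m + 3)*(m + 1)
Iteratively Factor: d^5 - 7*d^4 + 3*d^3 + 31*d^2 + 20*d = (d + 1)*(d^4 - 8*d^3 + 11*d^2 + 20*d) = (d - 5)*(d + 1)*(d^3 - 3*d^2 - 4*d) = (d - 5)*(d - 4)*(d + 1)*(d^2 + d) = (d - 5)*(d - 4)*(d + 1)^2*(d)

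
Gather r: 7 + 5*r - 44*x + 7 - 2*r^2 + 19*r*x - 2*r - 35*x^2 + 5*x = -2*r^2 + r*(19*x + 3) - 35*x^2 - 39*x + 14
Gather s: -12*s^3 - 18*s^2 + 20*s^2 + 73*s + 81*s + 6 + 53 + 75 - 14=-12*s^3 + 2*s^2 + 154*s + 120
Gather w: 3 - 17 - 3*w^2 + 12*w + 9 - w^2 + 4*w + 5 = -4*w^2 + 16*w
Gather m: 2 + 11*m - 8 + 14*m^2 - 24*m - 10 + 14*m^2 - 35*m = 28*m^2 - 48*m - 16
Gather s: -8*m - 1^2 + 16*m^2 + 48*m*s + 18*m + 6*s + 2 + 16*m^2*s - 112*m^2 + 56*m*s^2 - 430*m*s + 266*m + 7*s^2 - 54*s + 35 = -96*m^2 + 276*m + s^2*(56*m + 7) + s*(16*m^2 - 382*m - 48) + 36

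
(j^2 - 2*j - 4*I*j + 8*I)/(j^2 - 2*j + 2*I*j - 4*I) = (j - 4*I)/(j + 2*I)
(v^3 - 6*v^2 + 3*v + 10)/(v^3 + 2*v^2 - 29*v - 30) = (v - 2)/(v + 6)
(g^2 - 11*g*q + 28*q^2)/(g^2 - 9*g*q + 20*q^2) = (-g + 7*q)/(-g + 5*q)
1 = 1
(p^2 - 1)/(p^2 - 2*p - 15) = (1 - p^2)/(-p^2 + 2*p + 15)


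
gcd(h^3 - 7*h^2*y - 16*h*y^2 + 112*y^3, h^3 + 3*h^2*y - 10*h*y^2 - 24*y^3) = h + 4*y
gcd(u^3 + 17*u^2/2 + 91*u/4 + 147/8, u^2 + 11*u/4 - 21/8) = u + 7/2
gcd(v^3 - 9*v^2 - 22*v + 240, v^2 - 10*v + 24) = v - 6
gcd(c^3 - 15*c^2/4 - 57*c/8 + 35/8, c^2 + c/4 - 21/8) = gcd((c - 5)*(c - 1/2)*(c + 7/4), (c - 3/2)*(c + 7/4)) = c + 7/4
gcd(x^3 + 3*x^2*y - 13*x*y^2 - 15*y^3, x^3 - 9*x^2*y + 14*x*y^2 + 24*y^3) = x + y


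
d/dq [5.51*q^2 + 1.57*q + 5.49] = 11.02*q + 1.57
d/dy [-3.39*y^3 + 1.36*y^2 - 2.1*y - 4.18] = -10.17*y^2 + 2.72*y - 2.1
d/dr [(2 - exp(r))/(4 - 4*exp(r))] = 1/(16*sinh(r/2)^2)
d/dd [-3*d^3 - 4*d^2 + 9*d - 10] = -9*d^2 - 8*d + 9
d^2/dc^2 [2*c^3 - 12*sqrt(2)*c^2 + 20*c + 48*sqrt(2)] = 12*c - 24*sqrt(2)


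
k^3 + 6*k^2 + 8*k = k*(k + 2)*(k + 4)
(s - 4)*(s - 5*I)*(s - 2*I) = s^3 - 4*s^2 - 7*I*s^2 - 10*s + 28*I*s + 40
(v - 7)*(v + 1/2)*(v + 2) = v^3 - 9*v^2/2 - 33*v/2 - 7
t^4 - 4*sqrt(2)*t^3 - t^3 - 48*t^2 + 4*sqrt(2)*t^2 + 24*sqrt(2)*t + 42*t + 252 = (t - 3)*(t + 2)*(t - 7*sqrt(2))*(t + 3*sqrt(2))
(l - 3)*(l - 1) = l^2 - 4*l + 3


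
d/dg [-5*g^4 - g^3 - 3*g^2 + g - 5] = -20*g^3 - 3*g^2 - 6*g + 1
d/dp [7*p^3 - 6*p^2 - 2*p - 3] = 21*p^2 - 12*p - 2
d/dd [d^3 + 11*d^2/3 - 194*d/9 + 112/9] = 3*d^2 + 22*d/3 - 194/9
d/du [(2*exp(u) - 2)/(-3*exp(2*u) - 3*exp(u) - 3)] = 2*(-(1 - exp(u))*(2*exp(u) + 1) - exp(2*u) - exp(u) - 1)*exp(u)/(3*(exp(2*u) + exp(u) + 1)^2)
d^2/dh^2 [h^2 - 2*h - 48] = 2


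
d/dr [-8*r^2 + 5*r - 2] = 5 - 16*r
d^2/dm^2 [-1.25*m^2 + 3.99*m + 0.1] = -2.50000000000000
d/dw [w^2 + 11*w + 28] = 2*w + 11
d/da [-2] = 0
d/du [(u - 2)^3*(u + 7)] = (u - 2)^2*(4*u + 19)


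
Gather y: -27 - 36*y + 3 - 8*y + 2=-44*y - 22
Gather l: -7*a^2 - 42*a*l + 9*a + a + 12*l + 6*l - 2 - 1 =-7*a^2 + 10*a + l*(18 - 42*a) - 3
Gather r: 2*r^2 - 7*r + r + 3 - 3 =2*r^2 - 6*r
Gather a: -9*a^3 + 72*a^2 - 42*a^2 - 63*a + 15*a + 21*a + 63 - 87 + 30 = -9*a^3 + 30*a^2 - 27*a + 6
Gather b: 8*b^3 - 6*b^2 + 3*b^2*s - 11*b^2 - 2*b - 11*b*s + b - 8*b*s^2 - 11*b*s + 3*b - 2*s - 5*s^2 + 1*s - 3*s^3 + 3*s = 8*b^3 + b^2*(3*s - 17) + b*(-8*s^2 - 22*s + 2) - 3*s^3 - 5*s^2 + 2*s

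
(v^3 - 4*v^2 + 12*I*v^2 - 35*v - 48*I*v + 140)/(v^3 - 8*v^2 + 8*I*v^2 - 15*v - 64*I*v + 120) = (v^2 + v*(-4 + 7*I) - 28*I)/(v^2 + v*(-8 + 3*I) - 24*I)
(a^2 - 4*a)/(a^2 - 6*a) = (a - 4)/(a - 6)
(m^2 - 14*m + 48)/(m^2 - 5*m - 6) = (m - 8)/(m + 1)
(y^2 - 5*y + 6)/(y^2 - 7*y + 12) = (y - 2)/(y - 4)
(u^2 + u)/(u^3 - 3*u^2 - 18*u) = (u + 1)/(u^2 - 3*u - 18)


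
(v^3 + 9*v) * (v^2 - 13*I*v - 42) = v^5 - 13*I*v^4 - 33*v^3 - 117*I*v^2 - 378*v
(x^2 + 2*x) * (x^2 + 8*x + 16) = x^4 + 10*x^3 + 32*x^2 + 32*x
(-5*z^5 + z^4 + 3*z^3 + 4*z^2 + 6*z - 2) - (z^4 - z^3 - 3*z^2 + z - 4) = -5*z^5 + 4*z^3 + 7*z^2 + 5*z + 2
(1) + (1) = 2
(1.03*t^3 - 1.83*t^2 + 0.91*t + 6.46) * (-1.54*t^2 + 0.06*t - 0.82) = -1.5862*t^5 + 2.88*t^4 - 2.3558*t^3 - 8.3932*t^2 - 0.3586*t - 5.2972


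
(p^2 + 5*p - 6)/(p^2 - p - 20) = (-p^2 - 5*p + 6)/(-p^2 + p + 20)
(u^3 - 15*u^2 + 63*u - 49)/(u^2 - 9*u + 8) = (u^2 - 14*u + 49)/(u - 8)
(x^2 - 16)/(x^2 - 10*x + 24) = (x + 4)/(x - 6)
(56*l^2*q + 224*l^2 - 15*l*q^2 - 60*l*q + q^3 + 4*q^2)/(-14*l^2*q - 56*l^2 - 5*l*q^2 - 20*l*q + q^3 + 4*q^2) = (-8*l + q)/(2*l + q)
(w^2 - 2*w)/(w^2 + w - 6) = w/(w + 3)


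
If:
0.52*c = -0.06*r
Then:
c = -0.115384615384615*r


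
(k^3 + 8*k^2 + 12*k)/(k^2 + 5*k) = (k^2 + 8*k + 12)/(k + 5)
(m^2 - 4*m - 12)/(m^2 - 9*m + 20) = (m^2 - 4*m - 12)/(m^2 - 9*m + 20)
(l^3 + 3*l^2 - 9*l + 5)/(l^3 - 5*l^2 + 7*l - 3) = (l + 5)/(l - 3)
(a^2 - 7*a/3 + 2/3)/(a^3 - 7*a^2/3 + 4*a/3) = (3*a^2 - 7*a + 2)/(a*(3*a^2 - 7*a + 4))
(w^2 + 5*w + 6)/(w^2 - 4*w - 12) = (w + 3)/(w - 6)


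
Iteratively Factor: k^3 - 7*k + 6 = (k - 1)*(k^2 + k - 6) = (k - 1)*(k + 3)*(k - 2)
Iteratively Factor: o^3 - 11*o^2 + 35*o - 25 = (o - 5)*(o^2 - 6*o + 5) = (o - 5)*(o - 1)*(o - 5)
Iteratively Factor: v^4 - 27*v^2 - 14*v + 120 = (v + 3)*(v^3 - 3*v^2 - 18*v + 40) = (v - 5)*(v + 3)*(v^2 + 2*v - 8) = (v - 5)*(v + 3)*(v + 4)*(v - 2)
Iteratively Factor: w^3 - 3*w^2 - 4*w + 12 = (w - 2)*(w^2 - w - 6) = (w - 3)*(w - 2)*(w + 2)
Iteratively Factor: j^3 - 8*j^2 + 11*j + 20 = (j - 4)*(j^2 - 4*j - 5) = (j - 4)*(j + 1)*(j - 5)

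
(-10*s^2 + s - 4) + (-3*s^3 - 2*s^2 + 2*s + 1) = -3*s^3 - 12*s^2 + 3*s - 3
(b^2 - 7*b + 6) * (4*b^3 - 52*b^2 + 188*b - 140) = 4*b^5 - 80*b^4 + 576*b^3 - 1768*b^2 + 2108*b - 840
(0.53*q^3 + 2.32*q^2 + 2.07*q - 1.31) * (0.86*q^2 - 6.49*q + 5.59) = 0.4558*q^5 - 1.4445*q^4 - 10.3139*q^3 - 1.5921*q^2 + 20.0732*q - 7.3229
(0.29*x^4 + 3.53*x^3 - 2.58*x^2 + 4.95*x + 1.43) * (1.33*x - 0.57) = 0.3857*x^5 + 4.5296*x^4 - 5.4435*x^3 + 8.0541*x^2 - 0.9196*x - 0.8151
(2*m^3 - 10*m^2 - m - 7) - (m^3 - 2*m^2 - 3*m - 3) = m^3 - 8*m^2 + 2*m - 4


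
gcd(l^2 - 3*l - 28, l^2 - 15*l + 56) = l - 7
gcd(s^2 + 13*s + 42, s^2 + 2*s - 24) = s + 6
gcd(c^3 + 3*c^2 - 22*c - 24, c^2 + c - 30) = c + 6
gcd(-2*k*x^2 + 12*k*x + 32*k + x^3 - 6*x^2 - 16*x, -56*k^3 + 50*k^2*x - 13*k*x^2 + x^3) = -2*k + x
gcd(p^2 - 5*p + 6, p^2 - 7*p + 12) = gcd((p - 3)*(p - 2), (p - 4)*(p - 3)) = p - 3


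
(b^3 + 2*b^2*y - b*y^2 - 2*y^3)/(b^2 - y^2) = b + 2*y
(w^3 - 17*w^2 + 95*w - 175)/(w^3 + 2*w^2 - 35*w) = (w^2 - 12*w + 35)/(w*(w + 7))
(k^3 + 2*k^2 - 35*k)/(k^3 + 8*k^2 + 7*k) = (k - 5)/(k + 1)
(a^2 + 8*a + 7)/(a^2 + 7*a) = (a + 1)/a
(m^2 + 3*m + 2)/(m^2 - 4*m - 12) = (m + 1)/(m - 6)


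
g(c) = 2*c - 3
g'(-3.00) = 2.00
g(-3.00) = -9.00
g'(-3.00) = 2.00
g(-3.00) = -9.00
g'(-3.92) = 2.00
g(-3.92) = -10.84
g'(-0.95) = 2.00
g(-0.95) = -4.90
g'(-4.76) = 2.00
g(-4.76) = -12.52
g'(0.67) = 2.00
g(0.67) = -1.66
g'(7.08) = 2.00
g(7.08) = 11.16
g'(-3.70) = 2.00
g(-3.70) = -10.40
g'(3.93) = 2.00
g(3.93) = 4.86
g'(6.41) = 2.00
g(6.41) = 9.82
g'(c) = 2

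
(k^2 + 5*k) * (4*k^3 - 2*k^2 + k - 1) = 4*k^5 + 18*k^4 - 9*k^3 + 4*k^2 - 5*k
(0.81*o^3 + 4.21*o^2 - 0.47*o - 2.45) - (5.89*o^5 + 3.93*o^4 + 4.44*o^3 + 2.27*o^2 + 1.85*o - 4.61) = -5.89*o^5 - 3.93*o^4 - 3.63*o^3 + 1.94*o^2 - 2.32*o + 2.16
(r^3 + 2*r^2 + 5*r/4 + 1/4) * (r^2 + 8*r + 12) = r^5 + 10*r^4 + 117*r^3/4 + 137*r^2/4 + 17*r + 3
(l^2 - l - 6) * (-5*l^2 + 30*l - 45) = -5*l^4 + 35*l^3 - 45*l^2 - 135*l + 270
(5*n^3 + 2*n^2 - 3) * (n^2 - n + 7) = 5*n^5 - 3*n^4 + 33*n^3 + 11*n^2 + 3*n - 21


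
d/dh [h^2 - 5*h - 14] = 2*h - 5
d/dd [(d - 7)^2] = 2*d - 14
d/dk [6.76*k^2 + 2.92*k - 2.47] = 13.52*k + 2.92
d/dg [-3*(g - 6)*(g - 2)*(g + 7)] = -9*g^2 + 6*g + 132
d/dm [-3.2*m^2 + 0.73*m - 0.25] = 0.73 - 6.4*m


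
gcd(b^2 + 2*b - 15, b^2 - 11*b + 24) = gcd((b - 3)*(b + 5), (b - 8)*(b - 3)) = b - 3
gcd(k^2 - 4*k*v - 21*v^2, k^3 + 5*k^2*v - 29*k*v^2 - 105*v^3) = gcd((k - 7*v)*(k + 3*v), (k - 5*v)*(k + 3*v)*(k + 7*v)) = k + 3*v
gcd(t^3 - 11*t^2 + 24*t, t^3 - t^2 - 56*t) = t^2 - 8*t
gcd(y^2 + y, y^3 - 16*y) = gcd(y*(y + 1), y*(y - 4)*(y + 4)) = y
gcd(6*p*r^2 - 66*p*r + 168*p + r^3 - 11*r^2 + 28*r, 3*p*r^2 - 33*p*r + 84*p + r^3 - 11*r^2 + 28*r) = r^2 - 11*r + 28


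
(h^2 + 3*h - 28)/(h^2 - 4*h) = (h + 7)/h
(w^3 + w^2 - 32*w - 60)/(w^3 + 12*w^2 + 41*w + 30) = (w^2 - 4*w - 12)/(w^2 + 7*w + 6)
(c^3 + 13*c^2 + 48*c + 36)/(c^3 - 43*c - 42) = (c + 6)/(c - 7)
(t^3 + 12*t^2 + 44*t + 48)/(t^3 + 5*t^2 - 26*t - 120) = (t + 2)/(t - 5)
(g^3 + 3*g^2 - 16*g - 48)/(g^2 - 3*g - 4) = (g^2 + 7*g + 12)/(g + 1)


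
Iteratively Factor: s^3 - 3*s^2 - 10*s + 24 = (s + 3)*(s^2 - 6*s + 8) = (s - 2)*(s + 3)*(s - 4)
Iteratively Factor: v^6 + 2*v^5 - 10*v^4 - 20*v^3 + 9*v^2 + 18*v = (v - 1)*(v^5 + 3*v^4 - 7*v^3 - 27*v^2 - 18*v) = (v - 3)*(v - 1)*(v^4 + 6*v^3 + 11*v^2 + 6*v) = (v - 3)*(v - 1)*(v + 3)*(v^3 + 3*v^2 + 2*v) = v*(v - 3)*(v - 1)*(v + 3)*(v^2 + 3*v + 2) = v*(v - 3)*(v - 1)*(v + 2)*(v + 3)*(v + 1)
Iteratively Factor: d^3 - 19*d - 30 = (d + 3)*(d^2 - 3*d - 10) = (d - 5)*(d + 3)*(d + 2)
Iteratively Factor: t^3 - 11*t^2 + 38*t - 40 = (t - 2)*(t^2 - 9*t + 20) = (t - 5)*(t - 2)*(t - 4)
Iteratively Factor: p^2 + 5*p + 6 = (p + 3)*(p + 2)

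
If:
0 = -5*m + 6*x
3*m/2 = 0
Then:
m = 0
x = 0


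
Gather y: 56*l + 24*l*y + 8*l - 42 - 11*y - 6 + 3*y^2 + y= 64*l + 3*y^2 + y*(24*l - 10) - 48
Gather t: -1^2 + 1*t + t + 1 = 2*t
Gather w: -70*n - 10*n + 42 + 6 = 48 - 80*n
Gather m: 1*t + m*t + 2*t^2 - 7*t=m*t + 2*t^2 - 6*t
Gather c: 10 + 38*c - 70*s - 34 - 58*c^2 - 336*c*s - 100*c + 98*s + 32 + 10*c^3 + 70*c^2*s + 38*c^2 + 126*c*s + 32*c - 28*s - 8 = 10*c^3 + c^2*(70*s - 20) + c*(-210*s - 30)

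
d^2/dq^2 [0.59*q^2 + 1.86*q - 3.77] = 1.18000000000000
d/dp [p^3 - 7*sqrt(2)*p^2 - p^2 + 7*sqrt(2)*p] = 3*p^2 - 14*sqrt(2)*p - 2*p + 7*sqrt(2)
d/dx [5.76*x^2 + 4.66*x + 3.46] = 11.52*x + 4.66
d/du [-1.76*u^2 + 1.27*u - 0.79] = 1.27 - 3.52*u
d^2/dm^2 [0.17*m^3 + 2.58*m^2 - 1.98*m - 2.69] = 1.02*m + 5.16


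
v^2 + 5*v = v*(v + 5)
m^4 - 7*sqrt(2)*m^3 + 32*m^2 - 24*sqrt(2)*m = m*(m - 3*sqrt(2))*(m - 2*sqrt(2))^2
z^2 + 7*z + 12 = (z + 3)*(z + 4)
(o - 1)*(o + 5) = o^2 + 4*o - 5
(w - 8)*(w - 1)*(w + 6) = w^3 - 3*w^2 - 46*w + 48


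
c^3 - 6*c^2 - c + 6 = (c - 6)*(c - 1)*(c + 1)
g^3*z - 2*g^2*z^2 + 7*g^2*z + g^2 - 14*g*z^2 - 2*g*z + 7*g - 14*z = (g + 7)*(g - 2*z)*(g*z + 1)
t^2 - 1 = (t - 1)*(t + 1)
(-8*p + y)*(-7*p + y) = 56*p^2 - 15*p*y + y^2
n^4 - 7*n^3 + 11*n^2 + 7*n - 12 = (n - 4)*(n - 3)*(n - 1)*(n + 1)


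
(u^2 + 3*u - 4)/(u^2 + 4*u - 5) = (u + 4)/(u + 5)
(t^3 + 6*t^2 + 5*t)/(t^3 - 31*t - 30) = t/(t - 6)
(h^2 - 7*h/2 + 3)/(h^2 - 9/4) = 2*(h - 2)/(2*h + 3)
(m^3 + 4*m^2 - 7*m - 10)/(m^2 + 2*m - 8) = (m^2 + 6*m + 5)/(m + 4)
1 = 1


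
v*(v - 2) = v^2 - 2*v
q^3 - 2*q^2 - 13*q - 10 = (q - 5)*(q + 1)*(q + 2)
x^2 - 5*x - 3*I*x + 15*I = (x - 5)*(x - 3*I)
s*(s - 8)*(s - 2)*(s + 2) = s^4 - 8*s^3 - 4*s^2 + 32*s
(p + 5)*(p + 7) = p^2 + 12*p + 35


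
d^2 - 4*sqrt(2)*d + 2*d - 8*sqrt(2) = (d + 2)*(d - 4*sqrt(2))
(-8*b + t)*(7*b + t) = -56*b^2 - b*t + t^2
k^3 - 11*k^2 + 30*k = k*(k - 6)*(k - 5)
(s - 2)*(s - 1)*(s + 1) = s^3 - 2*s^2 - s + 2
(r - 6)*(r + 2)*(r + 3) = r^3 - r^2 - 24*r - 36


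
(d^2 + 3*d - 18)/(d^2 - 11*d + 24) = (d + 6)/(d - 8)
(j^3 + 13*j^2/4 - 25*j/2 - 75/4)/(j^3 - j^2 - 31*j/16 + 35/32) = 8*(j^2 + 2*j - 15)/(8*j^2 - 18*j + 7)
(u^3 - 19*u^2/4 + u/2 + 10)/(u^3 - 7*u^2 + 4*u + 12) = (u^2 - 11*u/4 - 5)/(u^2 - 5*u - 6)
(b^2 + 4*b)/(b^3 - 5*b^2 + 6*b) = (b + 4)/(b^2 - 5*b + 6)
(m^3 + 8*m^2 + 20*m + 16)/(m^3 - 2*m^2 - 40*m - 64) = (m + 2)/(m - 8)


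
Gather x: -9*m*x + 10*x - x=x*(9 - 9*m)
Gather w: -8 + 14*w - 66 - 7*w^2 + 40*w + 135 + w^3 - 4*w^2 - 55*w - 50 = w^3 - 11*w^2 - w + 11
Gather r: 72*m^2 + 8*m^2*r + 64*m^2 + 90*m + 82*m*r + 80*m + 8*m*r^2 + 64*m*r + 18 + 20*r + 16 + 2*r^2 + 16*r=136*m^2 + 170*m + r^2*(8*m + 2) + r*(8*m^2 + 146*m + 36) + 34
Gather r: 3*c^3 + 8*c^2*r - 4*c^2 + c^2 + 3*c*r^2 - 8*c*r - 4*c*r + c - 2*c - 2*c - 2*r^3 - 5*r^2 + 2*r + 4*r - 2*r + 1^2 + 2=3*c^3 - 3*c^2 - 3*c - 2*r^3 + r^2*(3*c - 5) + r*(8*c^2 - 12*c + 4) + 3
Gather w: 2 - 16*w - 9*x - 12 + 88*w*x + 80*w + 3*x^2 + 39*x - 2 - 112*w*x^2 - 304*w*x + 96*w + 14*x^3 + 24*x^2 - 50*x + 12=w*(-112*x^2 - 216*x + 160) + 14*x^3 + 27*x^2 - 20*x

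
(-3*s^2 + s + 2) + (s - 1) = -3*s^2 + 2*s + 1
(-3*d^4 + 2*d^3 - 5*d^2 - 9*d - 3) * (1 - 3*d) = 9*d^5 - 9*d^4 + 17*d^3 + 22*d^2 - 3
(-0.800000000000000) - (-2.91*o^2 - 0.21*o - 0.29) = 2.91*o^2 + 0.21*o - 0.51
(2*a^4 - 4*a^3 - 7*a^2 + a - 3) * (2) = 4*a^4 - 8*a^3 - 14*a^2 + 2*a - 6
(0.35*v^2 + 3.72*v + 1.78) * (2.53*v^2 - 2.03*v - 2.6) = 0.8855*v^4 + 8.7011*v^3 - 3.9582*v^2 - 13.2854*v - 4.628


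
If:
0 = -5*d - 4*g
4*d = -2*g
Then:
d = 0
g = 0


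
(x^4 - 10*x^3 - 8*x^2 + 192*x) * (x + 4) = x^5 - 6*x^4 - 48*x^3 + 160*x^2 + 768*x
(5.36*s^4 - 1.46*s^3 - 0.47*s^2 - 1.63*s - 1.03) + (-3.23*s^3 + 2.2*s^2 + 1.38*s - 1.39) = 5.36*s^4 - 4.69*s^3 + 1.73*s^2 - 0.25*s - 2.42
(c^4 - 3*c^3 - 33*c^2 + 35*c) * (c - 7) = c^5 - 10*c^4 - 12*c^3 + 266*c^2 - 245*c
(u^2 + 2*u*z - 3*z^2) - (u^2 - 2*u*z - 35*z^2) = 4*u*z + 32*z^2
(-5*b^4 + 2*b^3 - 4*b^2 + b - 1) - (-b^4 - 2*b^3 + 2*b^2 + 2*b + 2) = -4*b^4 + 4*b^3 - 6*b^2 - b - 3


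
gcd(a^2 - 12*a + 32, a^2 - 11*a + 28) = a - 4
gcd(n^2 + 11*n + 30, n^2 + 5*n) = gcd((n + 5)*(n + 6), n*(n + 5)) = n + 5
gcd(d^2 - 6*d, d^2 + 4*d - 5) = 1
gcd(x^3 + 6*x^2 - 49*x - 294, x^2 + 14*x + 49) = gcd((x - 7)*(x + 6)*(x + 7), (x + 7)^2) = x + 7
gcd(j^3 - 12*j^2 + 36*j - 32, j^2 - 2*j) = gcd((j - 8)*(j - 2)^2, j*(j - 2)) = j - 2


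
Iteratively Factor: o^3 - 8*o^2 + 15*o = (o)*(o^2 - 8*o + 15) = o*(o - 5)*(o - 3)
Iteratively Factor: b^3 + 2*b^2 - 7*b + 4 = (b - 1)*(b^2 + 3*b - 4) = (b - 1)^2*(b + 4)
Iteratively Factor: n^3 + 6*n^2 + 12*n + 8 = (n + 2)*(n^2 + 4*n + 4) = (n + 2)^2*(n + 2)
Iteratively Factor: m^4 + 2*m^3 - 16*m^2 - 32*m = (m + 4)*(m^3 - 2*m^2 - 8*m) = (m + 2)*(m + 4)*(m^2 - 4*m) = (m - 4)*(m + 2)*(m + 4)*(m)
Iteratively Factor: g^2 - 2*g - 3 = (g + 1)*(g - 3)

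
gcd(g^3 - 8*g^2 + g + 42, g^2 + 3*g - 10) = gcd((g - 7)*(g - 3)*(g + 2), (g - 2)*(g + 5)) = 1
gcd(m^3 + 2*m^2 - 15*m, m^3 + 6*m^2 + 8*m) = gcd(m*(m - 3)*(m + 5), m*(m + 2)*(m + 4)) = m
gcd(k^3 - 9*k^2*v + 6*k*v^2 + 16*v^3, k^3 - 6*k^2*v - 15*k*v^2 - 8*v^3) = -k^2 + 7*k*v + 8*v^2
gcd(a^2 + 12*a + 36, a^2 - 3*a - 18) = 1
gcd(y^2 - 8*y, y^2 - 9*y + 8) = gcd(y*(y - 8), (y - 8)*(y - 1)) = y - 8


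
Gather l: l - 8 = l - 8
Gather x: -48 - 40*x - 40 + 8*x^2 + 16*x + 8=8*x^2 - 24*x - 80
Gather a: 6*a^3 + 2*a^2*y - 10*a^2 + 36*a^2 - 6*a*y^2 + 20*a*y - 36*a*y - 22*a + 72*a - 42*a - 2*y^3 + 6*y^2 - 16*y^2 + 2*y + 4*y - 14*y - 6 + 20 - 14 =6*a^3 + a^2*(2*y + 26) + a*(-6*y^2 - 16*y + 8) - 2*y^3 - 10*y^2 - 8*y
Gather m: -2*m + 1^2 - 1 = -2*m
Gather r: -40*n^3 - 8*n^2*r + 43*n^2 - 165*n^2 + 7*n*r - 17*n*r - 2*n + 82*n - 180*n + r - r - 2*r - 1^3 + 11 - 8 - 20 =-40*n^3 - 122*n^2 - 100*n + r*(-8*n^2 - 10*n - 2) - 18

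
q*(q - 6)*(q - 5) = q^3 - 11*q^2 + 30*q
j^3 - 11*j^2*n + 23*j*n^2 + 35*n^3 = (j - 7*n)*(j - 5*n)*(j + n)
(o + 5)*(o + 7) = o^2 + 12*o + 35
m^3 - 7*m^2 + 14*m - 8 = (m - 4)*(m - 2)*(m - 1)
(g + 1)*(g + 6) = g^2 + 7*g + 6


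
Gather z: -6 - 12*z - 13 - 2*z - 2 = -14*z - 21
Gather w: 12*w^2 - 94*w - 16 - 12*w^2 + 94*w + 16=0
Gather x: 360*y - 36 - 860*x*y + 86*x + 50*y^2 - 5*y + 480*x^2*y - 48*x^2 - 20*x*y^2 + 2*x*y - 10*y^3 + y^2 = x^2*(480*y - 48) + x*(-20*y^2 - 858*y + 86) - 10*y^3 + 51*y^2 + 355*y - 36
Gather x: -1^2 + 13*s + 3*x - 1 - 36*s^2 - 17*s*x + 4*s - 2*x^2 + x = -36*s^2 + 17*s - 2*x^2 + x*(4 - 17*s) - 2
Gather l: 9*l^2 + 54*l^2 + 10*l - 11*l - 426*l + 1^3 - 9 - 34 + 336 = 63*l^2 - 427*l + 294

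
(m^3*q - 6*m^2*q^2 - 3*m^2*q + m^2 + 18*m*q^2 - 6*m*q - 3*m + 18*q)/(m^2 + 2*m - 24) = (m^3*q - 6*m^2*q^2 - 3*m^2*q + m^2 + 18*m*q^2 - 6*m*q - 3*m + 18*q)/(m^2 + 2*m - 24)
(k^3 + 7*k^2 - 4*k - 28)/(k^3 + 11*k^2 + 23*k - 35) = (k^2 - 4)/(k^2 + 4*k - 5)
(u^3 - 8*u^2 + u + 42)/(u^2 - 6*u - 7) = (u^2 - u - 6)/(u + 1)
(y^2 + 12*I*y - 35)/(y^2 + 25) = (y + 7*I)/(y - 5*I)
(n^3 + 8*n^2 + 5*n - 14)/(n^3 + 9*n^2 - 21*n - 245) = (n^2 + n - 2)/(n^2 + 2*n - 35)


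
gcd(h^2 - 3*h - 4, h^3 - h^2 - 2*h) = h + 1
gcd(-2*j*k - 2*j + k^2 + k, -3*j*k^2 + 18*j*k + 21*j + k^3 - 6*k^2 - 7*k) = k + 1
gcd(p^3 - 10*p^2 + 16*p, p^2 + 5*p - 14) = p - 2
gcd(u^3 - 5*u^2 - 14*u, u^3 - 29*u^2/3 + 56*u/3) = u^2 - 7*u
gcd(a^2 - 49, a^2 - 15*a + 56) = a - 7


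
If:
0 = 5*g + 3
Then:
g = -3/5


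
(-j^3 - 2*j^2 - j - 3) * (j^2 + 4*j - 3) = -j^5 - 6*j^4 - 6*j^3 - j^2 - 9*j + 9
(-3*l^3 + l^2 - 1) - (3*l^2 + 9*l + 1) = -3*l^3 - 2*l^2 - 9*l - 2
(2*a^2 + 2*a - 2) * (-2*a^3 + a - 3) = -4*a^5 - 4*a^4 + 6*a^3 - 4*a^2 - 8*a + 6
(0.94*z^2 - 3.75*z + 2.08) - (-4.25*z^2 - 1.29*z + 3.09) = 5.19*z^2 - 2.46*z - 1.01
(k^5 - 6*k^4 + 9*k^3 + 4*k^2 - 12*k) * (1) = k^5 - 6*k^4 + 9*k^3 + 4*k^2 - 12*k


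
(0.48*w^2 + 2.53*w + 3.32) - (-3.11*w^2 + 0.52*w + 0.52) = 3.59*w^2 + 2.01*w + 2.8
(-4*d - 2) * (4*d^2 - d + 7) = -16*d^3 - 4*d^2 - 26*d - 14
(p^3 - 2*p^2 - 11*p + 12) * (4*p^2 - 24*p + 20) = 4*p^5 - 32*p^4 + 24*p^3 + 272*p^2 - 508*p + 240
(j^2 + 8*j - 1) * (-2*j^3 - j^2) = -2*j^5 - 17*j^4 - 6*j^3 + j^2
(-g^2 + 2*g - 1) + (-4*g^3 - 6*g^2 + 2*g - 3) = -4*g^3 - 7*g^2 + 4*g - 4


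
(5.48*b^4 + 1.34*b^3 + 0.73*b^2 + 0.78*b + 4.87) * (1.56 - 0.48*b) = -2.6304*b^5 + 7.9056*b^4 + 1.74*b^3 + 0.7644*b^2 - 1.1208*b + 7.5972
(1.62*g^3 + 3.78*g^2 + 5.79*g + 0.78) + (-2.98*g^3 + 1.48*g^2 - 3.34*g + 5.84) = -1.36*g^3 + 5.26*g^2 + 2.45*g + 6.62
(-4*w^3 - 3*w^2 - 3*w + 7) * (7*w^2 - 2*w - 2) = -28*w^5 - 13*w^4 - 7*w^3 + 61*w^2 - 8*w - 14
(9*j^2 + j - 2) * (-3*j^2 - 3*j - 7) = -27*j^4 - 30*j^3 - 60*j^2 - j + 14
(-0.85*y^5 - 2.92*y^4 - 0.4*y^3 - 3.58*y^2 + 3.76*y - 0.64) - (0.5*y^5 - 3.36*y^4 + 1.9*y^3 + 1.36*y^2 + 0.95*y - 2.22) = -1.35*y^5 + 0.44*y^4 - 2.3*y^3 - 4.94*y^2 + 2.81*y + 1.58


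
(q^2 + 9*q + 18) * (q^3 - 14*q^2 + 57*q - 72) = q^5 - 5*q^4 - 51*q^3 + 189*q^2 + 378*q - 1296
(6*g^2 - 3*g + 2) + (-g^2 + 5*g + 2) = 5*g^2 + 2*g + 4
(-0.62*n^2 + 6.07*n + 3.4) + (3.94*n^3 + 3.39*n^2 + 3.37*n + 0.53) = 3.94*n^3 + 2.77*n^2 + 9.44*n + 3.93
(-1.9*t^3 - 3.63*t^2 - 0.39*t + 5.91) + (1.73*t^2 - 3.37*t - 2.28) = -1.9*t^3 - 1.9*t^2 - 3.76*t + 3.63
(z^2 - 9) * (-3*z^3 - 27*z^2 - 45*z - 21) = -3*z^5 - 27*z^4 - 18*z^3 + 222*z^2 + 405*z + 189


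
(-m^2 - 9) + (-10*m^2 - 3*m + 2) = -11*m^2 - 3*m - 7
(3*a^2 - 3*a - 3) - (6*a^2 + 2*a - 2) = -3*a^2 - 5*a - 1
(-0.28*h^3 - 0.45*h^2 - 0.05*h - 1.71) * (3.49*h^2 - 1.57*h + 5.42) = -0.9772*h^5 - 1.1309*h^4 - 0.9856*h^3 - 8.3284*h^2 + 2.4137*h - 9.2682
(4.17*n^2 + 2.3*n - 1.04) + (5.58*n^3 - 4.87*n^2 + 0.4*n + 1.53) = 5.58*n^3 - 0.7*n^2 + 2.7*n + 0.49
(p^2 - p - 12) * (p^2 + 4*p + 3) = p^4 + 3*p^3 - 13*p^2 - 51*p - 36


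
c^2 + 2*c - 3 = (c - 1)*(c + 3)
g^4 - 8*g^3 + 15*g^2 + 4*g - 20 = (g - 5)*(g - 2)^2*(g + 1)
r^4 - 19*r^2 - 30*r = r*(r - 5)*(r + 2)*(r + 3)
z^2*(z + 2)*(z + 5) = z^4 + 7*z^3 + 10*z^2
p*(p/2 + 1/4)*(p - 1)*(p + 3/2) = p^4/2 + p^3/2 - 5*p^2/8 - 3*p/8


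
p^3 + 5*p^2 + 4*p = p*(p + 1)*(p + 4)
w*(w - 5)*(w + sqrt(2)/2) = w^3 - 5*w^2 + sqrt(2)*w^2/2 - 5*sqrt(2)*w/2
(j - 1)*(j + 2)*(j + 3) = j^3 + 4*j^2 + j - 6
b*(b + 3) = b^2 + 3*b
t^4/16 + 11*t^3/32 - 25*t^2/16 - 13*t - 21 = (t/4 + 1)^2*(t - 6)*(t + 7/2)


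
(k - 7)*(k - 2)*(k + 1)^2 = k^4 - 7*k^3 - 3*k^2 + 19*k + 14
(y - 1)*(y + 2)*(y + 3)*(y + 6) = y^4 + 10*y^3 + 25*y^2 - 36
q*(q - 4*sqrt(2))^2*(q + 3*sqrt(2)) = q^4 - 5*sqrt(2)*q^3 - 16*q^2 + 96*sqrt(2)*q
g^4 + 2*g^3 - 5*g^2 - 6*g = g*(g - 2)*(g + 1)*(g + 3)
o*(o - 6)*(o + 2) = o^3 - 4*o^2 - 12*o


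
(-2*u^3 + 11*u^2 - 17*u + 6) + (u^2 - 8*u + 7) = -2*u^3 + 12*u^2 - 25*u + 13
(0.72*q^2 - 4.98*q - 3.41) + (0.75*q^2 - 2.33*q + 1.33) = 1.47*q^2 - 7.31*q - 2.08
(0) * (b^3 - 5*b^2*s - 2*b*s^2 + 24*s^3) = 0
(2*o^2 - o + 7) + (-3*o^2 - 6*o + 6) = -o^2 - 7*o + 13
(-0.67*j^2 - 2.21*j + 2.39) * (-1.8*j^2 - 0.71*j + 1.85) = 1.206*j^4 + 4.4537*j^3 - 3.9724*j^2 - 5.7854*j + 4.4215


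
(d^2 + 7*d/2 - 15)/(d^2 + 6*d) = (d - 5/2)/d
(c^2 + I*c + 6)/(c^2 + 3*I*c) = (c - 2*I)/c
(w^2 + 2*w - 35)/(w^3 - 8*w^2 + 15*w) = (w + 7)/(w*(w - 3))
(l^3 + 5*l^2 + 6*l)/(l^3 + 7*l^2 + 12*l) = (l + 2)/(l + 4)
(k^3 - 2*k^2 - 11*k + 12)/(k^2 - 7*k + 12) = (k^2 + 2*k - 3)/(k - 3)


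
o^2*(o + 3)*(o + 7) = o^4 + 10*o^3 + 21*o^2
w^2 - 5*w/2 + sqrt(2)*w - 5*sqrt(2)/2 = (w - 5/2)*(w + sqrt(2))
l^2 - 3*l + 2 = (l - 2)*(l - 1)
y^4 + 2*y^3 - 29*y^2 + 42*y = y*(y - 3)*(y - 2)*(y + 7)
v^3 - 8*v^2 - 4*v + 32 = (v - 8)*(v - 2)*(v + 2)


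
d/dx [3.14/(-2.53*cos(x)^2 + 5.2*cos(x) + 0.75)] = (16.328 - 15.8884*cos(x))*sin(x)/(-2.53*cos(x)^2 + 5.2*cos(x) + 0.75)^2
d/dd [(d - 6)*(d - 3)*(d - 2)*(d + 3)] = 4*d^3 - 24*d^2 + 6*d + 72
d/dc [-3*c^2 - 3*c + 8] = -6*c - 3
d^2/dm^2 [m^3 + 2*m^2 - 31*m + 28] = 6*m + 4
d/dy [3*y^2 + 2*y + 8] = 6*y + 2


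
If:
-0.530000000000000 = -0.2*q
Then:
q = 2.65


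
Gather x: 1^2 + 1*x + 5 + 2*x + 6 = 3*x + 12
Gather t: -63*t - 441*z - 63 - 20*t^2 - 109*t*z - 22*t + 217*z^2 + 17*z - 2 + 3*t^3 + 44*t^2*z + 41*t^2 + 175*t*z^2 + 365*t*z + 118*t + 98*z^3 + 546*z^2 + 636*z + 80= 3*t^3 + t^2*(44*z + 21) + t*(175*z^2 + 256*z + 33) + 98*z^3 + 763*z^2 + 212*z + 15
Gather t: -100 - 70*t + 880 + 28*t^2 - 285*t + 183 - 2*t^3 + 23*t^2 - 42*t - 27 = -2*t^3 + 51*t^2 - 397*t + 936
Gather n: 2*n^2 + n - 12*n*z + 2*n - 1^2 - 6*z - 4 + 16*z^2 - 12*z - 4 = 2*n^2 + n*(3 - 12*z) + 16*z^2 - 18*z - 9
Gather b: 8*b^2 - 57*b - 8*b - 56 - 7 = 8*b^2 - 65*b - 63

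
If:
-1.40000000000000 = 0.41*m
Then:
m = -3.41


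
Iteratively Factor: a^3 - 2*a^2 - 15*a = (a + 3)*(a^2 - 5*a) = a*(a + 3)*(a - 5)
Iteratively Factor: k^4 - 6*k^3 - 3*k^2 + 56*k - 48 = (k - 4)*(k^3 - 2*k^2 - 11*k + 12) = (k - 4)*(k - 1)*(k^2 - k - 12) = (k - 4)*(k - 1)*(k + 3)*(k - 4)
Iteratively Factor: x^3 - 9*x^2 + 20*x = (x - 4)*(x^2 - 5*x) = (x - 5)*(x - 4)*(x)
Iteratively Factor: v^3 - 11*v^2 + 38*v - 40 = (v - 2)*(v^2 - 9*v + 20) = (v - 5)*(v - 2)*(v - 4)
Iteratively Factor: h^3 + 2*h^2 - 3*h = (h)*(h^2 + 2*h - 3) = h*(h - 1)*(h + 3)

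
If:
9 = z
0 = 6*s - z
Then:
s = 3/2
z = 9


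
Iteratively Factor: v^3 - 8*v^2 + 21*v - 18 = (v - 2)*(v^2 - 6*v + 9) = (v - 3)*(v - 2)*(v - 3)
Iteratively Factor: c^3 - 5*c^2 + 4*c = (c - 4)*(c^2 - c) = (c - 4)*(c - 1)*(c)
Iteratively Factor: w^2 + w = (w + 1)*(w)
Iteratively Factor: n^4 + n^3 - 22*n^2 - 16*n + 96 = (n + 4)*(n^3 - 3*n^2 - 10*n + 24) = (n + 3)*(n + 4)*(n^2 - 6*n + 8) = (n - 4)*(n + 3)*(n + 4)*(n - 2)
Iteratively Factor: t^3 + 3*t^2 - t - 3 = (t + 1)*(t^2 + 2*t - 3) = (t + 1)*(t + 3)*(t - 1)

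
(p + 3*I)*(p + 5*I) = p^2 + 8*I*p - 15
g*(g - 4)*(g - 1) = g^3 - 5*g^2 + 4*g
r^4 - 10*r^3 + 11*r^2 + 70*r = r*(r - 7)*(r - 5)*(r + 2)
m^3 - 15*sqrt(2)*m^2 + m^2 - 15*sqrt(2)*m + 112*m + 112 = (m + 1)*(m - 8*sqrt(2))*(m - 7*sqrt(2))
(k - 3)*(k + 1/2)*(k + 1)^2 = k^4 - k^3/2 - 11*k^2/2 - 11*k/2 - 3/2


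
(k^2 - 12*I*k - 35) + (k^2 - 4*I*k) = 2*k^2 - 16*I*k - 35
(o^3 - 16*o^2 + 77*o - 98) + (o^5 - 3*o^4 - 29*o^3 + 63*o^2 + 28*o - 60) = o^5 - 3*o^4 - 28*o^3 + 47*o^2 + 105*o - 158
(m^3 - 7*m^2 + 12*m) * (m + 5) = m^4 - 2*m^3 - 23*m^2 + 60*m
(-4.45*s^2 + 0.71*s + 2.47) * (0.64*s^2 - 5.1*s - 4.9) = -2.848*s^4 + 23.1494*s^3 + 19.7648*s^2 - 16.076*s - 12.103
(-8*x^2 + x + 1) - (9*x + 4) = -8*x^2 - 8*x - 3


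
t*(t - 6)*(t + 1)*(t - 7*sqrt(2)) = t^4 - 7*sqrt(2)*t^3 - 5*t^3 - 6*t^2 + 35*sqrt(2)*t^2 + 42*sqrt(2)*t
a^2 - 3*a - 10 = (a - 5)*(a + 2)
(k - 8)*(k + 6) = k^2 - 2*k - 48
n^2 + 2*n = n*(n + 2)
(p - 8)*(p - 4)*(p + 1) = p^3 - 11*p^2 + 20*p + 32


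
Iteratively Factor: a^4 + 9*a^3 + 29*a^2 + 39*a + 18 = (a + 3)*(a^3 + 6*a^2 + 11*a + 6) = (a + 3)^2*(a^2 + 3*a + 2) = (a + 1)*(a + 3)^2*(a + 2)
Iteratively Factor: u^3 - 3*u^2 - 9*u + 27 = (u + 3)*(u^2 - 6*u + 9) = (u - 3)*(u + 3)*(u - 3)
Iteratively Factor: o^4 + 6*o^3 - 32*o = (o)*(o^3 + 6*o^2 - 32) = o*(o - 2)*(o^2 + 8*o + 16) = o*(o - 2)*(o + 4)*(o + 4)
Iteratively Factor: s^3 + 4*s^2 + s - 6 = (s + 2)*(s^2 + 2*s - 3) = (s - 1)*(s + 2)*(s + 3)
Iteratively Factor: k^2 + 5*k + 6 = (k + 3)*(k + 2)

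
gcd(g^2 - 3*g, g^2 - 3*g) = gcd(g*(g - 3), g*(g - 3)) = g^2 - 3*g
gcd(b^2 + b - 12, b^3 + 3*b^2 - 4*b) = b + 4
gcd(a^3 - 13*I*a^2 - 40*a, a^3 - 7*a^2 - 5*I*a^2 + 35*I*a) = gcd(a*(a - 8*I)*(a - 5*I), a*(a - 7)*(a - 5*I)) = a^2 - 5*I*a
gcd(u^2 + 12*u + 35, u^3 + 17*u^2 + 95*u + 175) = u^2 + 12*u + 35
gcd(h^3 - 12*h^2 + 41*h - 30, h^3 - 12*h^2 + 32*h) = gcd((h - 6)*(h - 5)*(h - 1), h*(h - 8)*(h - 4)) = 1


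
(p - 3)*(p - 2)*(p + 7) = p^3 + 2*p^2 - 29*p + 42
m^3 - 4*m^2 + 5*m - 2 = (m - 2)*(m - 1)^2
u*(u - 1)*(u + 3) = u^3 + 2*u^2 - 3*u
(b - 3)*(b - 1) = b^2 - 4*b + 3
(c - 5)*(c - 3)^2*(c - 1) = c^4 - 12*c^3 + 50*c^2 - 84*c + 45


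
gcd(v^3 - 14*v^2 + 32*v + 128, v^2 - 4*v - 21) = 1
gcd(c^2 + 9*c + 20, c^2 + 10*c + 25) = c + 5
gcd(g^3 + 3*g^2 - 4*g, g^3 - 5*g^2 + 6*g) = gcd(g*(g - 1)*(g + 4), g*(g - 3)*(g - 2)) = g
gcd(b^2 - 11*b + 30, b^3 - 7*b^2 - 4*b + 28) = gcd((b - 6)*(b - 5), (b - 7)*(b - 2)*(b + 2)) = 1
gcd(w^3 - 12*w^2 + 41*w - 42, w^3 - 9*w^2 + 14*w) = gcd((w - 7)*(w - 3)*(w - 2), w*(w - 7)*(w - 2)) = w^2 - 9*w + 14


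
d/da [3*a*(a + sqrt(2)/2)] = 6*a + 3*sqrt(2)/2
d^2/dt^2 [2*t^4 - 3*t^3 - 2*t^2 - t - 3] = 24*t^2 - 18*t - 4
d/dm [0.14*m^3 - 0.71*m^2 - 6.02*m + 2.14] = 0.42*m^2 - 1.42*m - 6.02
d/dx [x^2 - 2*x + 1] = 2*x - 2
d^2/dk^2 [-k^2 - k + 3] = -2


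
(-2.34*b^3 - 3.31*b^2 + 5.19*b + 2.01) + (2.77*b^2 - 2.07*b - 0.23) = -2.34*b^3 - 0.54*b^2 + 3.12*b + 1.78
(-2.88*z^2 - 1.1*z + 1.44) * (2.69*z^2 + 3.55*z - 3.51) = -7.7472*z^4 - 13.183*z^3 + 10.0774*z^2 + 8.973*z - 5.0544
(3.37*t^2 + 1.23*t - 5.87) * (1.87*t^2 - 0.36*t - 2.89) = 6.3019*t^4 + 1.0869*t^3 - 21.159*t^2 - 1.4415*t + 16.9643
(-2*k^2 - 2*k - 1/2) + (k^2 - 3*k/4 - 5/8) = -k^2 - 11*k/4 - 9/8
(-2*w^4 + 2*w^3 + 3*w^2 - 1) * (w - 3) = -2*w^5 + 8*w^4 - 3*w^3 - 9*w^2 - w + 3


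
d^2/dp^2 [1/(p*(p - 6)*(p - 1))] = 2*(6*p^4 - 56*p^3 + 165*p^2 - 126*p + 36)/(p^3*(p^6 - 21*p^5 + 165*p^4 - 595*p^3 + 990*p^2 - 756*p + 216))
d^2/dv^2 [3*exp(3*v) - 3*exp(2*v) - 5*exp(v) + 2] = (27*exp(2*v) - 12*exp(v) - 5)*exp(v)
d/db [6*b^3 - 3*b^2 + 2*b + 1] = 18*b^2 - 6*b + 2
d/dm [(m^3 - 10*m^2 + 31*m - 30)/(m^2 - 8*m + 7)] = (m^4 - 16*m^3 + 70*m^2 - 80*m - 23)/(m^4 - 16*m^3 + 78*m^2 - 112*m + 49)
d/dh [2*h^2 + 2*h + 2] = 4*h + 2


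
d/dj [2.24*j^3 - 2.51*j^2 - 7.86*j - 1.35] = 6.72*j^2 - 5.02*j - 7.86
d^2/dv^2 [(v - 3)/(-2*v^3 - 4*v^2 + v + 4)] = 2*(-(v - 3)*(6*v^2 + 8*v - 1)^2 + (6*v^2 + 8*v + 2*(v - 3)*(3*v + 2) - 1)*(2*v^3 + 4*v^2 - v - 4))/(2*v^3 + 4*v^2 - v - 4)^3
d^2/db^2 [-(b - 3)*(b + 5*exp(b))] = -5*b*exp(b) + 5*exp(b) - 2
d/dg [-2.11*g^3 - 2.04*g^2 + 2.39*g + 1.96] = -6.33*g^2 - 4.08*g + 2.39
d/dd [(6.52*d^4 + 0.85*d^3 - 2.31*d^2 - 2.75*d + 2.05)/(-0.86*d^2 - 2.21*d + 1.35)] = (-11.2144*d^5 - 43.9586*d^4 + 31.451*d^3 + 6.1826*d^2 - 2.711*d + 0.818)/(0.7396*d^4 + 3.8012*d^3 + 2.5621*d^2 - 5.967*d + 1.8225)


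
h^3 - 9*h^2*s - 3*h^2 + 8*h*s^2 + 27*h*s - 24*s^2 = (h - 3)*(h - 8*s)*(h - s)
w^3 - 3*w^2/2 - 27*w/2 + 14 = (w - 4)*(w - 1)*(w + 7/2)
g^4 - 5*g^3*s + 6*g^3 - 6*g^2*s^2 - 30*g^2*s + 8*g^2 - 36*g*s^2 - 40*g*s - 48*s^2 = (g + 2)*(g + 4)*(g - 6*s)*(g + s)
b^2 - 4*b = b*(b - 4)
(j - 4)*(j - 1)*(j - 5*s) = j^3 - 5*j^2*s - 5*j^2 + 25*j*s + 4*j - 20*s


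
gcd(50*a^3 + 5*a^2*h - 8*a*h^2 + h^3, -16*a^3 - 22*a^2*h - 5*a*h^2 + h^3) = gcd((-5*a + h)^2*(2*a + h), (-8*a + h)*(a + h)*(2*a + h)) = 2*a + h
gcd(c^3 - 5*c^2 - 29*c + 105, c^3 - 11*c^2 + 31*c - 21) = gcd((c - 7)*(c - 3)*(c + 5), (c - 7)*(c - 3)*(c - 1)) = c^2 - 10*c + 21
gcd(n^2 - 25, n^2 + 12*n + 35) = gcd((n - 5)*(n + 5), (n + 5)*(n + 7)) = n + 5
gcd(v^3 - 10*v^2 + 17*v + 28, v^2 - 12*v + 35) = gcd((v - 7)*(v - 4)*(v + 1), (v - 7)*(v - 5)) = v - 7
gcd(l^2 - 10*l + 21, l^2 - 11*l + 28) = l - 7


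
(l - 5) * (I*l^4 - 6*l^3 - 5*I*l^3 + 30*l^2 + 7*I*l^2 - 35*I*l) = I*l^5 - 6*l^4 - 10*I*l^4 + 60*l^3 + 32*I*l^3 - 150*l^2 - 70*I*l^2 + 175*I*l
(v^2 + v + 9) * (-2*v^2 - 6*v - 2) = -2*v^4 - 8*v^3 - 26*v^2 - 56*v - 18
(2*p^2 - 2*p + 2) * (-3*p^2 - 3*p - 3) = -6*p^4 - 6*p^2 - 6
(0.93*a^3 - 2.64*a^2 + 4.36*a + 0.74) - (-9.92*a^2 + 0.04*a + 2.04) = 0.93*a^3 + 7.28*a^2 + 4.32*a - 1.3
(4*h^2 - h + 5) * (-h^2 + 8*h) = -4*h^4 + 33*h^3 - 13*h^2 + 40*h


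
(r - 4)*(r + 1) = r^2 - 3*r - 4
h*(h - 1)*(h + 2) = h^3 + h^2 - 2*h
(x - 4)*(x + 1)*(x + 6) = x^3 + 3*x^2 - 22*x - 24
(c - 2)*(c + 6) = c^2 + 4*c - 12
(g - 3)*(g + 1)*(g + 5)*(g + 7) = g^4 + 10*g^3 + 8*g^2 - 106*g - 105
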